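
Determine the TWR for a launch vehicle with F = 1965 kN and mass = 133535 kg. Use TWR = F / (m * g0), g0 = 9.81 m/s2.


TWR = 1965000 / (133535 * 9.81) = 1.5

1.5


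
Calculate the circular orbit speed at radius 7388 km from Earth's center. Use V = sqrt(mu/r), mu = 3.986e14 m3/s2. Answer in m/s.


V = sqrt(3.986e14 / 7388000) = 7345 m/s

7345 m/s


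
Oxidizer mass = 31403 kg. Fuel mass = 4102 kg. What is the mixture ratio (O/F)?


MR = 31403 / 4102 = 7.66

7.66


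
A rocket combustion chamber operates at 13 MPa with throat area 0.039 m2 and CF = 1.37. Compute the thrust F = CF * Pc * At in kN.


F = 1.37 * 13e6 * 0.039 = 694590.0 N = 694.6 kN

694.6 kN


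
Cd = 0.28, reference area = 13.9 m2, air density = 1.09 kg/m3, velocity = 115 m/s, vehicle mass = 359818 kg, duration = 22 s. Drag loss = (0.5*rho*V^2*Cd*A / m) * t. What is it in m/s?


D = 0.5 * 1.09 * 115^2 * 0.28 * 13.9 = 28052.08 N
a = 28052.08 / 359818 = 0.078 m/s2
dV = 0.078 * 22 = 1.7 m/s

1.7 m/s


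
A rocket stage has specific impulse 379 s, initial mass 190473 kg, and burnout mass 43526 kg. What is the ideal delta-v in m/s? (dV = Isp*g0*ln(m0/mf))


Ve = 379 * 9.81 = 3717.99 m/s
dV = 3717.99 * ln(190473/43526) = 5488 m/s

5488 m/s


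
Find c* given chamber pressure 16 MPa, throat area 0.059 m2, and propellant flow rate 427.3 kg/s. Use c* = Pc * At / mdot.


c* = 16e6 * 0.059 / 427.3 = 2209 m/s

2209 m/s


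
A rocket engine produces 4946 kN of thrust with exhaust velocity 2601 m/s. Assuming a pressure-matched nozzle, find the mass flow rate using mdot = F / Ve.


mdot = F / Ve = 4946000 / 2601 = 1901.6 kg/s

1901.6 kg/s


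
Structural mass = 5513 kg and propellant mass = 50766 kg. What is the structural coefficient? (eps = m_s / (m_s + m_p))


eps = 5513 / (5513 + 50766) = 0.098

0.098


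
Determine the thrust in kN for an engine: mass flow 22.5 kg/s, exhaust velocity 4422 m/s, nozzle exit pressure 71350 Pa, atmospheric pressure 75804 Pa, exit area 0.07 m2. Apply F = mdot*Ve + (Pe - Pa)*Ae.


F = 22.5 * 4422 + (71350 - 75804) * 0.07 = 99183.0 N = 99.2 kN

99.2 kN


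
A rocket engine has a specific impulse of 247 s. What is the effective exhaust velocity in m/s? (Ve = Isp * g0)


Ve = Isp * g0 = 247 * 9.81 = 2423.1 m/s

2423.1 m/s


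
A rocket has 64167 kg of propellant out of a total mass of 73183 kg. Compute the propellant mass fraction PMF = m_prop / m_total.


PMF = 64167 / 73183 = 0.877

0.877


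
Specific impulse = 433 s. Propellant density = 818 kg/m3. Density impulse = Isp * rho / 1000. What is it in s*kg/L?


rho*Isp = 433 * 818 / 1000 = 354 s*kg/L

354 s*kg/L


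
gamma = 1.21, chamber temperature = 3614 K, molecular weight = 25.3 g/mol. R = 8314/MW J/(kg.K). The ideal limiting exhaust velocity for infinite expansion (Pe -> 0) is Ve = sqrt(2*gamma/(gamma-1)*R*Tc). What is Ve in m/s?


R = 8314 / 25.3 = 328.62 J/(kg.K)
Ve = sqrt(2 * 1.21 / (1.21 - 1) * 328.62 * 3614) = 3699 m/s

3699 m/s


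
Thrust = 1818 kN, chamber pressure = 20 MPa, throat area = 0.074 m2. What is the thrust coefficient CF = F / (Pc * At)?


CF = 1818000 / (20e6 * 0.074) = 1.23

1.23


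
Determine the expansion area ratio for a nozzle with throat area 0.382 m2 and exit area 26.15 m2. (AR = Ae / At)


AR = 26.15 / 0.382 = 68.5

68.5


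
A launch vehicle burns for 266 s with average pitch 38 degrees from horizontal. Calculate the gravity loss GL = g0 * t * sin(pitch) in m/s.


GL = 9.81 * 266 * sin(38 deg) = 1607 m/s

1607 m/s


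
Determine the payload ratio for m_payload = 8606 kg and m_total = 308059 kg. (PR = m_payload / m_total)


PR = 8606 / 308059 = 0.0279

0.0279


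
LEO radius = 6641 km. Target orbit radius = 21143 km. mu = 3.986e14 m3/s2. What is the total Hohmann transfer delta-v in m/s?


V1 = sqrt(mu/r1) = 7747.33 m/s
dV1 = V1*(sqrt(2*r2/(r1+r2)) - 1) = 1810.36 m/s
V2 = sqrt(mu/r2) = 4341.96 m/s
dV2 = V2*(1 - sqrt(2*r1/(r1+r2))) = 1339.89 m/s
Total dV = 3150 m/s

3150 m/s


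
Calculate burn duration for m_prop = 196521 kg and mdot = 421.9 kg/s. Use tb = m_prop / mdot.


tb = 196521 / 421.9 = 465.8 s

465.8 s


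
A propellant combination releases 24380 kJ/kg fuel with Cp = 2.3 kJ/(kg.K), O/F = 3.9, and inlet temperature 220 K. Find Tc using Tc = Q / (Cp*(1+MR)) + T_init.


Tc = 24380 / (2.3 * (1 + 3.9)) + 220 = 2383 K

2383 K


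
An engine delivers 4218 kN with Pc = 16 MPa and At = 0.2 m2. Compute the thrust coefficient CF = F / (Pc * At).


CF = 4218000 / (16e6 * 0.2) = 1.32

1.32


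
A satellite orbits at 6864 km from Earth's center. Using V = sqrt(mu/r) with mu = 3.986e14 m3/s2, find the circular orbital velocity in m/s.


V = sqrt(3.986e14 / 6864000) = 7620 m/s

7620 m/s


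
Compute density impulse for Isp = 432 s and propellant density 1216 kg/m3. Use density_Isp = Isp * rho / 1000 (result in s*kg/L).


rho*Isp = 432 * 1216 / 1000 = 525 s*kg/L

525 s*kg/L


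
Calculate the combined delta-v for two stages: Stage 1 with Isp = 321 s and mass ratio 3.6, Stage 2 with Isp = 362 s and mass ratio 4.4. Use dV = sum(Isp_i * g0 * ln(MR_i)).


dV1 = 321 * 9.81 * ln(3.6) = 4033.7 m/s
dV2 = 362 * 9.81 * ln(4.4) = 5261.5 m/s
Total dV = 4033.7 + 5261.5 = 9295.2 m/s ~ 9295 m/s

9295 m/s


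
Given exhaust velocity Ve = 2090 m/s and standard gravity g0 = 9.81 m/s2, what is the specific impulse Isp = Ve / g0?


Isp = Ve / g0 = 2090 / 9.81 = 213.0 s

213.0 s


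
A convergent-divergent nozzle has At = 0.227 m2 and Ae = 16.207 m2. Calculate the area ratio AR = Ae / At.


AR = 16.207 / 0.227 = 71.4

71.4


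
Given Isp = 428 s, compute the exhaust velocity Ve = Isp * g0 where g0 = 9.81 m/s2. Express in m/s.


Ve = Isp * g0 = 428 * 9.81 = 4198.7 m/s

4198.7 m/s


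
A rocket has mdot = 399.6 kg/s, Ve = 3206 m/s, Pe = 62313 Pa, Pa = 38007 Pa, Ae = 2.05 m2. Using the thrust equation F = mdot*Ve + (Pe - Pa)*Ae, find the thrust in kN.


F = 399.6 * 3206 + (62313 - 38007) * 2.05 = 1.3309e+06 N = 1330.9 kN

1330.9 kN


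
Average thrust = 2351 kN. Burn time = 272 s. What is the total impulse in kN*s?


It = 2351 * 272 = 639472 kN*s

639472 kN*s


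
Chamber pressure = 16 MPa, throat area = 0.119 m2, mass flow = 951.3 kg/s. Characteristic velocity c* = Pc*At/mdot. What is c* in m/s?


c* = 16e6 * 0.119 / 951.3 = 2001 m/s

2001 m/s


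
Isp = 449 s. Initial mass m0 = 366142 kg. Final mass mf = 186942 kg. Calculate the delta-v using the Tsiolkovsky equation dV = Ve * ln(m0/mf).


Ve = 449 * 9.81 = 4404.69 m/s
dV = 4404.69 * ln(366142/186942) = 2961 m/s

2961 m/s


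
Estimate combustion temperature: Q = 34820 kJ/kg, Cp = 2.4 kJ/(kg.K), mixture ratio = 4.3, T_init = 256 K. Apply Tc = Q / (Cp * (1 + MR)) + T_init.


Tc = 34820 / (2.4 * (1 + 4.3)) + 256 = 2993 K

2993 K


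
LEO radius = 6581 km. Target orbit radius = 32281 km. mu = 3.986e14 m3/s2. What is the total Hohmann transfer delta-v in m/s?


V1 = sqrt(mu/r1) = 7782.56 m/s
dV1 = V1*(sqrt(2*r2/(r1+r2)) - 1) = 2248.54 m/s
V2 = sqrt(mu/r2) = 3513.95 m/s
dV2 = V2*(1 - sqrt(2*r1/(r1+r2))) = 1468.95 m/s
Total dV = 3717 m/s

3717 m/s


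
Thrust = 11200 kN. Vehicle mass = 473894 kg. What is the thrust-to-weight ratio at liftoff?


TWR = 11200000 / (473894 * 9.81) = 2.41

2.41


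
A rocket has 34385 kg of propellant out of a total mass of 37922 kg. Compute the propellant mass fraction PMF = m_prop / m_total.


PMF = 34385 / 37922 = 0.907

0.907


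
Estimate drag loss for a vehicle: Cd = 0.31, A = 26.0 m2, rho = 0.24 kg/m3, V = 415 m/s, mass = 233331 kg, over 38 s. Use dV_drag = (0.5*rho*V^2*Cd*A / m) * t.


D = 0.5 * 0.24 * 415^2 * 0.31 * 26.0 = 166576.02 N
a = 166576.02 / 233331 = 0.7139 m/s2
dV = 0.7139 * 38 = 27.1 m/s

27.1 m/s


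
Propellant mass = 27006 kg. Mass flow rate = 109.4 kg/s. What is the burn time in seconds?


tb = 27006 / 109.4 = 246.9 s

246.9 s


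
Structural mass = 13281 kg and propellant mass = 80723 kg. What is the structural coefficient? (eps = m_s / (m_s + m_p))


eps = 13281 / (13281 + 80723) = 0.1413

0.1413


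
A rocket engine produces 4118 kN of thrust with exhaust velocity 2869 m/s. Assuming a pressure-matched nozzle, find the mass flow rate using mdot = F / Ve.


mdot = F / Ve = 4118000 / 2869 = 1435.3 kg/s

1435.3 kg/s


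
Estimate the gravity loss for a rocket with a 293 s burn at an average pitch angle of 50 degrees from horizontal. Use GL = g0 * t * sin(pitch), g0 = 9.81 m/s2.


GL = 9.81 * 293 * sin(50 deg) = 2202 m/s

2202 m/s


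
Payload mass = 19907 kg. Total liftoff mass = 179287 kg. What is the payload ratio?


PR = 19907 / 179287 = 0.111

0.111


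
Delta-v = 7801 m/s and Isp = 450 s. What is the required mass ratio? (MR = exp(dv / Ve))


Ve = 450 * 9.81 = 4414.5 m/s
MR = exp(7801 / 4414.5) = 5.854

5.854


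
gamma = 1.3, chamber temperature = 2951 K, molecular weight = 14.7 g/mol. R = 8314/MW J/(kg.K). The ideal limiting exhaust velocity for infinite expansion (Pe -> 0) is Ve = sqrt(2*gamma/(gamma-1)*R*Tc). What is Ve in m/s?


R = 8314 / 14.7 = 565.58 J/(kg.K)
Ve = sqrt(2 * 1.3 / (1.3 - 1) * 565.58 * 2951) = 3803 m/s

3803 m/s


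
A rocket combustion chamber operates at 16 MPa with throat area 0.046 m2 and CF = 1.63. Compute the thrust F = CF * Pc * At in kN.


F = 1.63 * 16e6 * 0.046 = 1.1997e+06 N = 1199.7 kN

1199.7 kN


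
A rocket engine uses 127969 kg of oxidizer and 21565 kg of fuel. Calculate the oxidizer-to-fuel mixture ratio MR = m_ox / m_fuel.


MR = 127969 / 21565 = 5.93

5.93


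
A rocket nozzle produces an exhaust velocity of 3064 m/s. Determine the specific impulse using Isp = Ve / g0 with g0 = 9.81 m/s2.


Isp = Ve / g0 = 3064 / 9.81 = 312.3 s

312.3 s


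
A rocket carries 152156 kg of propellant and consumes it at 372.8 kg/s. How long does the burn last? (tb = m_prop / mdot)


tb = 152156 / 372.8 = 408.1 s

408.1 s


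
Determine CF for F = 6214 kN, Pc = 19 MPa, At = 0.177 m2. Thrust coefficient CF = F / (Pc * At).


CF = 6214000 / (19e6 * 0.177) = 1.85

1.85


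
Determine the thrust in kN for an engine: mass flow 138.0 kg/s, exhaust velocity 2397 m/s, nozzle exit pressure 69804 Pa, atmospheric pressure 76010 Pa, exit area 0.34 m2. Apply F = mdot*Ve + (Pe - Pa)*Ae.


F = 138.0 * 2397 + (69804 - 76010) * 0.34 = 328676.0 N = 328.7 kN

328.7 kN


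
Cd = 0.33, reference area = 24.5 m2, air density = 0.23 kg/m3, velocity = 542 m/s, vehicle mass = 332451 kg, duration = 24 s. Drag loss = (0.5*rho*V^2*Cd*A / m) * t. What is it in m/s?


D = 0.5 * 0.23 * 542^2 * 0.33 * 24.5 = 273134.42 N
a = 273134.42 / 332451 = 0.8216 m/s2
dV = 0.8216 * 24 = 19.7 m/s

19.7 m/s


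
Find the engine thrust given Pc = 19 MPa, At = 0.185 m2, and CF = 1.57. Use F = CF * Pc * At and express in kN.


F = 1.57 * 19e6 * 0.185 = 5.5186e+06 N = 5518.6 kN

5518.6 kN


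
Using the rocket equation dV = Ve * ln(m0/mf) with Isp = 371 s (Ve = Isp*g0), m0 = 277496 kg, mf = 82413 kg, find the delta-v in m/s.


Ve = 371 * 9.81 = 3639.51 m/s
dV = 3639.51 * ln(277496/82413) = 4419 m/s

4419 m/s


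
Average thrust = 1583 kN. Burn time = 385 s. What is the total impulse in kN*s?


It = 1583 * 385 = 609455 kN*s

609455 kN*s


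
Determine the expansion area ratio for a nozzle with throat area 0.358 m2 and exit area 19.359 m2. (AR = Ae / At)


AR = 19.359 / 0.358 = 54.1

54.1


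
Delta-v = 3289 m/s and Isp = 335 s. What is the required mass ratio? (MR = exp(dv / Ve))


Ve = 335 * 9.81 = 3286.35 m/s
MR = exp(3289 / 3286.35) = 2.72

2.72


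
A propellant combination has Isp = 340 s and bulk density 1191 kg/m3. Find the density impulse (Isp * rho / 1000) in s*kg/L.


rho*Isp = 340 * 1191 / 1000 = 405 s*kg/L

405 s*kg/L


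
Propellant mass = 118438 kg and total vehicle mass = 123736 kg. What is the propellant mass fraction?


PMF = 118438 / 123736 = 0.957

0.957


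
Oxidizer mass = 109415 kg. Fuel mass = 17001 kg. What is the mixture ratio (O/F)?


MR = 109415 / 17001 = 6.44

6.44


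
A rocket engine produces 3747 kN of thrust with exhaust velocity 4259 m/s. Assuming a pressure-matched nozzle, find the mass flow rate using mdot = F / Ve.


mdot = F / Ve = 3747000 / 4259 = 879.8 kg/s

879.8 kg/s


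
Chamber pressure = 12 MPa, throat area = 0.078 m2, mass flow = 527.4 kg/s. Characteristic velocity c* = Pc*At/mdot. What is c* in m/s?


c* = 12e6 * 0.078 / 527.4 = 1775 m/s

1775 m/s


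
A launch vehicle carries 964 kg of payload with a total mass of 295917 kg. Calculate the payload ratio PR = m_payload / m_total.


PR = 964 / 295917 = 0.0033

0.0033


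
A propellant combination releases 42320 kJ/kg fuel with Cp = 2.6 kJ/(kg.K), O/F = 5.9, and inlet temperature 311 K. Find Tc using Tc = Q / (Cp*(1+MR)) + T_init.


Tc = 42320 / (2.6 * (1 + 5.9)) + 311 = 2670 K

2670 K


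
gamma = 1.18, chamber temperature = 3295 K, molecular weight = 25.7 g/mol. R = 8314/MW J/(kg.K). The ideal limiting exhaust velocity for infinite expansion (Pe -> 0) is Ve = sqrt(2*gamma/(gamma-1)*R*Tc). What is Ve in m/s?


R = 8314 / 25.7 = 323.5 J/(kg.K)
Ve = sqrt(2 * 1.18 / (1.18 - 1) * 323.5 * 3295) = 3738 m/s

3738 m/s


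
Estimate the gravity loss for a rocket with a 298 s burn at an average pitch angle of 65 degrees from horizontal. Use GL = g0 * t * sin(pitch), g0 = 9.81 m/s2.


GL = 9.81 * 298 * sin(65 deg) = 2649 m/s

2649 m/s


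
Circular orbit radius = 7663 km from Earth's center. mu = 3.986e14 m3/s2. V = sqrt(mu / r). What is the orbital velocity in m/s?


V = sqrt(3.986e14 / 7663000) = 7212 m/s

7212 m/s


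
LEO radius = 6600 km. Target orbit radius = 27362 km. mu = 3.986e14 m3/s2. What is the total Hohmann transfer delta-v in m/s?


V1 = sqrt(mu/r1) = 7771.35 m/s
dV1 = V1*(sqrt(2*r2/(r1+r2)) - 1) = 2093.46 m/s
V2 = sqrt(mu/r2) = 3816.76 m/s
dV2 = V2*(1 - sqrt(2*r1/(r1+r2))) = 1437.26 m/s
Total dV = 3531 m/s

3531 m/s


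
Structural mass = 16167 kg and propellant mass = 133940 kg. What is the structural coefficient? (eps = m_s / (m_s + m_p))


eps = 16167 / (16167 + 133940) = 0.1077

0.1077


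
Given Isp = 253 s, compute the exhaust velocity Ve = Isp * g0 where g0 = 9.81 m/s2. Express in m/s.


Ve = Isp * g0 = 253 * 9.81 = 2481.9 m/s

2481.9 m/s


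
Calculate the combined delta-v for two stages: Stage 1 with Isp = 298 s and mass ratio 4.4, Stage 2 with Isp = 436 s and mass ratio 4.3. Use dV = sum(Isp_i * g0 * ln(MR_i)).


dV1 = 298 * 9.81 * ln(4.4) = 4331.3 m/s
dV2 = 436 * 9.81 * ln(4.3) = 6238.7 m/s
Total dV = 4331.3 + 6238.7 = 10570.0 m/s ~ 10570 m/s

10570 m/s


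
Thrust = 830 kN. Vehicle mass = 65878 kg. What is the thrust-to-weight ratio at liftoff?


TWR = 830000 / (65878 * 9.81) = 1.28

1.28


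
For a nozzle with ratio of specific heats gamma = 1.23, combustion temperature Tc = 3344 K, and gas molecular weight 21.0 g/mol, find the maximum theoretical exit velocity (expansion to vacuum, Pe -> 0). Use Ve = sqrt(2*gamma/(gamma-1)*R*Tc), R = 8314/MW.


R = 8314 / 21.0 = 395.9 J/(kg.K)
Ve = sqrt(2 * 1.23 / (1.23 - 1) * 395.9 * 3344) = 3763 m/s

3763 m/s


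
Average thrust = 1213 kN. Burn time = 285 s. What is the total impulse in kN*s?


It = 1213 * 285 = 345705 kN*s

345705 kN*s


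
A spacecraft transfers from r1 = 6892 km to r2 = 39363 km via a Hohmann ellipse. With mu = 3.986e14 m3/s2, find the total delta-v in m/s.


V1 = sqrt(mu/r1) = 7604.94 m/s
dV1 = V1*(sqrt(2*r2/(r1+r2)) - 1) = 2316.52 m/s
V2 = sqrt(mu/r2) = 3182.18 m/s
dV2 = V2*(1 - sqrt(2*r1/(r1+r2))) = 1445.05 m/s
Total dV = 3762 m/s

3762 m/s


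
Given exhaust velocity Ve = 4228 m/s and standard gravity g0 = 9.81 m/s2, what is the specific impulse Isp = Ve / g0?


Isp = Ve / g0 = 4228 / 9.81 = 431.0 s

431.0 s


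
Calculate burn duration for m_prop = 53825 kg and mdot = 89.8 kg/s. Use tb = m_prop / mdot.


tb = 53825 / 89.8 = 599.4 s

599.4 s


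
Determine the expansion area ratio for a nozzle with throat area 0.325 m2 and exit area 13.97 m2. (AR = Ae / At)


AR = 13.97 / 0.325 = 43.0

43.0


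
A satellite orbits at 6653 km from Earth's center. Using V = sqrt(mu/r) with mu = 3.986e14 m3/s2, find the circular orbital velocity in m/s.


V = sqrt(3.986e14 / 6653000) = 7740 m/s

7740 m/s


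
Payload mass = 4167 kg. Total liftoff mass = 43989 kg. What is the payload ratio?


PR = 4167 / 43989 = 0.0947

0.0947


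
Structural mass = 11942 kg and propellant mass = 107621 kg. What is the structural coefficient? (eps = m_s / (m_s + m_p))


eps = 11942 / (11942 + 107621) = 0.0999

0.0999


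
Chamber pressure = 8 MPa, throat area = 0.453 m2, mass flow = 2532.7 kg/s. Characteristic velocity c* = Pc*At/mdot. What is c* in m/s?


c* = 8e6 * 0.453 / 2532.7 = 1431 m/s

1431 m/s


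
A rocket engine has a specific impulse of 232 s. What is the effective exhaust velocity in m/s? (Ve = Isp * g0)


Ve = Isp * g0 = 232 * 9.81 = 2275.9 m/s

2275.9 m/s


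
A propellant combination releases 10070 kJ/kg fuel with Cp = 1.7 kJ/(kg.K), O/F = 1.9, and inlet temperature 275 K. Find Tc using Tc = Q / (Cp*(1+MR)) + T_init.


Tc = 10070 / (1.7 * (1 + 1.9)) + 275 = 2318 K

2318 K


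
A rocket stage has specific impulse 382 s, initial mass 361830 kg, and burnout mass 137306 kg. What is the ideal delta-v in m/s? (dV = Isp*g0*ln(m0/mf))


Ve = 382 * 9.81 = 3747.42 m/s
dV = 3747.42 * ln(361830/137306) = 3631 m/s

3631 m/s


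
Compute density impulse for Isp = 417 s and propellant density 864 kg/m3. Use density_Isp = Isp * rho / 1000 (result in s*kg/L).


rho*Isp = 417 * 864 / 1000 = 360 s*kg/L

360 s*kg/L


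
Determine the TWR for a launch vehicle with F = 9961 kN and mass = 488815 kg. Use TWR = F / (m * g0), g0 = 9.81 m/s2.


TWR = 9961000 / (488815 * 9.81) = 2.08

2.08


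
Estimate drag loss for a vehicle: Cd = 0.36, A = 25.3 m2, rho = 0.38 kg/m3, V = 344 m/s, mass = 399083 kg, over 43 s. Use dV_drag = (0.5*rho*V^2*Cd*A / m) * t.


D = 0.5 * 0.38 * 344^2 * 0.36 * 25.3 = 204782.81 N
a = 204782.81 / 399083 = 0.5131 m/s2
dV = 0.5131 * 43 = 22.1 m/s

22.1 m/s


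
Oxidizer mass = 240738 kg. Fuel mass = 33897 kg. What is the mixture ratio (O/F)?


MR = 240738 / 33897 = 7.1

7.1


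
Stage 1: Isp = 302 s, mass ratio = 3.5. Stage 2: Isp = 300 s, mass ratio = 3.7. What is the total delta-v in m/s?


dV1 = 302 * 9.81 * ln(3.5) = 3711.5 m/s
dV2 = 300 * 9.81 * ln(3.7) = 3850.4 m/s
Total dV = 3711.5 + 3850.4 = 7561.9 m/s ~ 7562 m/s

7562 m/s


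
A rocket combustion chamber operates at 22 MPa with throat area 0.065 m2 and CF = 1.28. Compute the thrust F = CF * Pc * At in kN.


F = 1.28 * 22e6 * 0.065 = 1.8304e+06 N = 1830.4 kN

1830.4 kN


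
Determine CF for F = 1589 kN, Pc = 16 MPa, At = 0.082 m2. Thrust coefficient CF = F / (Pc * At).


CF = 1589000 / (16e6 * 0.082) = 1.21

1.21


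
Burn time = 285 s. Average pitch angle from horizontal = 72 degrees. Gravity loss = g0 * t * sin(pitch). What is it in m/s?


GL = 9.81 * 285 * sin(72 deg) = 2659 m/s

2659 m/s


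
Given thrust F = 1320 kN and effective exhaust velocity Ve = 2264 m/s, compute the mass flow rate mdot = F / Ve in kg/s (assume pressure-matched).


mdot = F / Ve = 1320000 / 2264 = 583.0 kg/s

583.0 kg/s


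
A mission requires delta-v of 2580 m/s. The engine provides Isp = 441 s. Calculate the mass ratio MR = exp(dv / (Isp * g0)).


Ve = 441 * 9.81 = 4326.21 m/s
MR = exp(2580 / 4326.21) = 1.816

1.816


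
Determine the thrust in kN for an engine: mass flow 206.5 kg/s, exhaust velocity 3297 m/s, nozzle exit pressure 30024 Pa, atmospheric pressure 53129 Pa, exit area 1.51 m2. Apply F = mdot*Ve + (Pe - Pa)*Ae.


F = 206.5 * 3297 + (30024 - 53129) * 1.51 = 645942.0 N = 645.9 kN

645.9 kN


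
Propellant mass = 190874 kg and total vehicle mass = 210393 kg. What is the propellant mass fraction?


PMF = 190874 / 210393 = 0.907

0.907


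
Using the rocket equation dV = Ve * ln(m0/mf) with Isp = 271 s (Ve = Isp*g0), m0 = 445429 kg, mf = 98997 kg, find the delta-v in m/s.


Ve = 271 * 9.81 = 2658.51 m/s
dV = 2658.51 * ln(445429/98997) = 3998 m/s

3998 m/s


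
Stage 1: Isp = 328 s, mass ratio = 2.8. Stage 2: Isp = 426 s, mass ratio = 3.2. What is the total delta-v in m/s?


dV1 = 328 * 9.81 * ln(2.8) = 3313.0 m/s
dV2 = 426 * 9.81 * ln(3.2) = 4860.9 m/s
Total dV = 3313.0 + 4860.9 = 8173.9 m/s ~ 8174 m/s

8174 m/s


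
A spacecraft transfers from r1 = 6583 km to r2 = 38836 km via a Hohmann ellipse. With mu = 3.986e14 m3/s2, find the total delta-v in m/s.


V1 = sqrt(mu/r1) = 7781.38 m/s
dV1 = V1*(sqrt(2*r2/(r1+r2)) - 1) = 2394.46 m/s
V2 = sqrt(mu/r2) = 3203.7 m/s
dV2 = V2*(1 - sqrt(2*r1/(r1+r2))) = 1478.81 m/s
Total dV = 3873 m/s

3873 m/s


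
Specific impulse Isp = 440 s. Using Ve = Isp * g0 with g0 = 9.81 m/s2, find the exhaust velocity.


Ve = Isp * g0 = 440 * 9.81 = 4316.4 m/s

4316.4 m/s


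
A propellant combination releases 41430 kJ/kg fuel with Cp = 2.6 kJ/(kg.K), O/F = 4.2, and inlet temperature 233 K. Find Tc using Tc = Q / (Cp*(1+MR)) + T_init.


Tc = 41430 / (2.6 * (1 + 4.2)) + 233 = 3297 K

3297 K


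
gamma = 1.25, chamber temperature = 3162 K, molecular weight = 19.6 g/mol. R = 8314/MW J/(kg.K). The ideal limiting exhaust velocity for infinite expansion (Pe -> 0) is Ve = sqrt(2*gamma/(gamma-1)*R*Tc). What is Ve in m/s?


R = 8314 / 19.6 = 424.18 J/(kg.K)
Ve = sqrt(2 * 1.25 / (1.25 - 1) * 424.18 * 3162) = 3662 m/s

3662 m/s


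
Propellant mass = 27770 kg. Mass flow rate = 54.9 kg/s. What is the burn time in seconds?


tb = 27770 / 54.9 = 505.8 s

505.8 s


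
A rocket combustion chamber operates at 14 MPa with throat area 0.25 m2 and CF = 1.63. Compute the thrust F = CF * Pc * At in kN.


F = 1.63 * 14e6 * 0.25 = 5.7050e+06 N = 5705.0 kN

5705.0 kN


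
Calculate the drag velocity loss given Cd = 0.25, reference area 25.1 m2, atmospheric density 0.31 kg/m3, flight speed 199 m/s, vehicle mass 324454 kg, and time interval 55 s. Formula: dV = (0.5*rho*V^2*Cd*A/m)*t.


D = 0.5 * 0.31 * 199^2 * 0.25 * 25.1 = 38516.92 N
a = 38516.92 / 324454 = 0.1187 m/s2
dV = 0.1187 * 55 = 6.5 m/s

6.5 m/s


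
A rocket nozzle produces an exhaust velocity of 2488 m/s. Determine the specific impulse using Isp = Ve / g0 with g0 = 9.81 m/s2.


Isp = Ve / g0 = 2488 / 9.81 = 253.6 s

253.6 s


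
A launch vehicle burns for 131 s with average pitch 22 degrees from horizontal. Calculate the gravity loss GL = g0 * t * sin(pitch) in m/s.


GL = 9.81 * 131 * sin(22 deg) = 481 m/s

481 m/s


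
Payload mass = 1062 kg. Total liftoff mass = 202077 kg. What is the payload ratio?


PR = 1062 / 202077 = 0.0053

0.0053


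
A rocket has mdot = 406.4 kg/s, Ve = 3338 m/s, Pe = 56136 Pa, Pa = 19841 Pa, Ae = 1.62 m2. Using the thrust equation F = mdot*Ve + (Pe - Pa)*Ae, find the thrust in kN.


F = 406.4 * 3338 + (56136 - 19841) * 1.62 = 1.4154e+06 N = 1415.4 kN

1415.4 kN


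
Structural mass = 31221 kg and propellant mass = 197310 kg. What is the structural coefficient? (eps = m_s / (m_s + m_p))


eps = 31221 / (31221 + 197310) = 0.1366

0.1366


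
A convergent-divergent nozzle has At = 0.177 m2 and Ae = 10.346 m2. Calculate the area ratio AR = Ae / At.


AR = 10.346 / 0.177 = 58.5

58.5


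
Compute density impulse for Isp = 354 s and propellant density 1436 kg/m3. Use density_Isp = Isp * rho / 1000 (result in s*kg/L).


rho*Isp = 354 * 1436 / 1000 = 508 s*kg/L

508 s*kg/L


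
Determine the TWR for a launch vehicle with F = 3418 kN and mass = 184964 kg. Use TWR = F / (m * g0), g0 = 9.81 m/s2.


TWR = 3418000 / (184964 * 9.81) = 1.88

1.88


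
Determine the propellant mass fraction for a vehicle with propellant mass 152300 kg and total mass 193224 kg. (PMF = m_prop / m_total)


PMF = 152300 / 193224 = 0.788

0.788


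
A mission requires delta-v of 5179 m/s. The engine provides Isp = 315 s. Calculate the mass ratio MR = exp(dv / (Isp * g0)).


Ve = 315 * 9.81 = 3090.15 m/s
MR = exp(5179 / 3090.15) = 5.344

5.344


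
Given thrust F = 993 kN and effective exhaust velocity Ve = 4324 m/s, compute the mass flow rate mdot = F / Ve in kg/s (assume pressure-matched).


mdot = F / Ve = 993000 / 4324 = 229.6 kg/s

229.6 kg/s


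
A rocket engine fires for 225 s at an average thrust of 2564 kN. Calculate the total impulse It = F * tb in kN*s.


It = 2564 * 225 = 576900 kN*s

576900 kN*s


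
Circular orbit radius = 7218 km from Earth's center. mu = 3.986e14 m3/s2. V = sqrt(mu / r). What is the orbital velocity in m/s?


V = sqrt(3.986e14 / 7218000) = 7431 m/s

7431 m/s


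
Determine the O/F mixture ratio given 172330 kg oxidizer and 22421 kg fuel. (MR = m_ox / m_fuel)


MR = 172330 / 22421 = 7.69

7.69


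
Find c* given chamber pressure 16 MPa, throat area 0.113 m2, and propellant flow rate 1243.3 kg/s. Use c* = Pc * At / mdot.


c* = 16e6 * 0.113 / 1243.3 = 1454 m/s

1454 m/s


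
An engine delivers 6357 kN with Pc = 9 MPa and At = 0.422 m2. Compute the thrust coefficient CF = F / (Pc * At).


CF = 6357000 / (9e6 * 0.422) = 1.67

1.67


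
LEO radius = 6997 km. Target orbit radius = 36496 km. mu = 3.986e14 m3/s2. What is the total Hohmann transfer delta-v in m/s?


V1 = sqrt(mu/r1) = 7547.67 m/s
dV1 = V1*(sqrt(2*r2/(r1+r2)) - 1) = 2230.12 m/s
V2 = sqrt(mu/r2) = 3304.81 m/s
dV2 = V2*(1 - sqrt(2*r1/(r1+r2))) = 1430.21 m/s
Total dV = 3660 m/s

3660 m/s


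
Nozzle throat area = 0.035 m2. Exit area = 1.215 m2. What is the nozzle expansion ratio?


AR = 1.215 / 0.035 = 34.7

34.7


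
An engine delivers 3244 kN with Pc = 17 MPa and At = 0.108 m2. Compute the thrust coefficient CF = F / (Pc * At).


CF = 3244000 / (17e6 * 0.108) = 1.77

1.77


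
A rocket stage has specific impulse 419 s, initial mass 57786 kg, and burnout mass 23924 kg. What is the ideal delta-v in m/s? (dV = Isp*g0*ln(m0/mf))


Ve = 419 * 9.81 = 4110.39 m/s
dV = 4110.39 * ln(57786/23924) = 3625 m/s

3625 m/s


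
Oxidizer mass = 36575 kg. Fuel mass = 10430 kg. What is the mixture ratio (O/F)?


MR = 36575 / 10430 = 3.51

3.51


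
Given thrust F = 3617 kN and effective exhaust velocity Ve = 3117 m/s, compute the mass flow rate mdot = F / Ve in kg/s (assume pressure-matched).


mdot = F / Ve = 3617000 / 3117 = 1160.4 kg/s

1160.4 kg/s


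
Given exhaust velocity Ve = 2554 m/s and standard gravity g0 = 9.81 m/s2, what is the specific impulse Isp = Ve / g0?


Isp = Ve / g0 = 2554 / 9.81 = 260.3 s

260.3 s


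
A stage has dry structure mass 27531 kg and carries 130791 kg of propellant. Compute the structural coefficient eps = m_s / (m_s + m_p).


eps = 27531 / (27531 + 130791) = 0.1739

0.1739


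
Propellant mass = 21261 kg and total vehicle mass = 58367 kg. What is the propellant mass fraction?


PMF = 21261 / 58367 = 0.364

0.364


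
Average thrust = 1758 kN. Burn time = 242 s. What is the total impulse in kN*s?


It = 1758 * 242 = 425436 kN*s

425436 kN*s


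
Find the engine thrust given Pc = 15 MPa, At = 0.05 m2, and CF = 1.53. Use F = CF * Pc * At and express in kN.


F = 1.53 * 15e6 * 0.05 = 1.1475e+06 N = 1147.5 kN

1147.5 kN


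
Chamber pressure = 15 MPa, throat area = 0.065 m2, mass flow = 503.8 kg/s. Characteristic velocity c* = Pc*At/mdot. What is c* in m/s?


c* = 15e6 * 0.065 / 503.8 = 1935 m/s

1935 m/s


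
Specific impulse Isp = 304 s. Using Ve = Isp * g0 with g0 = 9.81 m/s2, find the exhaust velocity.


Ve = Isp * g0 = 304 * 9.81 = 2982.2 m/s

2982.2 m/s


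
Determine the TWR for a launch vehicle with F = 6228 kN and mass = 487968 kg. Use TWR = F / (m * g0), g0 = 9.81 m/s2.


TWR = 6228000 / (487968 * 9.81) = 1.3

1.3


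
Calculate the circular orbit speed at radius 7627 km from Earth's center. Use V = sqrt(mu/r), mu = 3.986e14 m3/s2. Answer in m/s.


V = sqrt(3.986e14 / 7627000) = 7229 m/s

7229 m/s


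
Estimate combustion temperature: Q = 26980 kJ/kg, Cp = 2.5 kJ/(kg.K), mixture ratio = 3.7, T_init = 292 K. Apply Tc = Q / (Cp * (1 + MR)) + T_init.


Tc = 26980 / (2.5 * (1 + 3.7)) + 292 = 2588 K

2588 K


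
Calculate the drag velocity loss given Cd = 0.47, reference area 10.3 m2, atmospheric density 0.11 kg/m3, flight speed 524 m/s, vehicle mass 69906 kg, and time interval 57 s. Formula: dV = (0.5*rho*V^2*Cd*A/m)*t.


D = 0.5 * 0.11 * 524^2 * 0.47 * 10.3 = 73107.23 N
a = 73107.23 / 69906 = 1.0458 m/s2
dV = 1.0458 * 57 = 59.6 m/s

59.6 m/s


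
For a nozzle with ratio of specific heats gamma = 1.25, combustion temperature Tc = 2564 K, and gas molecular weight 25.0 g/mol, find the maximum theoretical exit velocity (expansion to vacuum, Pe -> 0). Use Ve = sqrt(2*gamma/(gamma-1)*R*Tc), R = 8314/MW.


R = 8314 / 25.0 = 332.56 J/(kg.K)
Ve = sqrt(2 * 1.25 / (1.25 - 1) * 332.56 * 2564) = 2920 m/s

2920 m/s


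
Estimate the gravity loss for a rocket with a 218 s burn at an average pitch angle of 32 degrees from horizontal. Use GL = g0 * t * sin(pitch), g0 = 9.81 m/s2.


GL = 9.81 * 218 * sin(32 deg) = 1133 m/s

1133 m/s


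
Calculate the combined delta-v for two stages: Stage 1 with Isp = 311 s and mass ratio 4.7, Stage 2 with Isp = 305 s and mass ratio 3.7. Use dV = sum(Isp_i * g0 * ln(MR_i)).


dV1 = 311 * 9.81 * ln(4.7) = 4721.5 m/s
dV2 = 305 * 9.81 * ln(3.7) = 3914.6 m/s
Total dV = 4721.5 + 3914.6 = 8636.1 m/s ~ 8636 m/s

8636 m/s


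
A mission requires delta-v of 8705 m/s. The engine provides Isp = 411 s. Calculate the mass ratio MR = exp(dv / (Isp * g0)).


Ve = 411 * 9.81 = 4031.91 m/s
MR = exp(8705 / 4031.91) = 8.663

8.663


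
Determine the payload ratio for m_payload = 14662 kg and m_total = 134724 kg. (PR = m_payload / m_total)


PR = 14662 / 134724 = 0.1088

0.1088


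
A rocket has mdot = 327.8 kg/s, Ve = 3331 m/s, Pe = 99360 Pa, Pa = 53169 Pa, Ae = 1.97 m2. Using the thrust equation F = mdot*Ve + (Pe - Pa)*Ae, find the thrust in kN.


F = 327.8 * 3331 + (99360 - 53169) * 1.97 = 1.1829e+06 N = 1182.9 kN

1182.9 kN


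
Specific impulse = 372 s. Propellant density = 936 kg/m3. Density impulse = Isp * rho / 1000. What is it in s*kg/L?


rho*Isp = 372 * 936 / 1000 = 348 s*kg/L

348 s*kg/L


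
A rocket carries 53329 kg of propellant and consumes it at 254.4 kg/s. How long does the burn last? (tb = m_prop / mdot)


tb = 53329 / 254.4 = 209.6 s

209.6 s


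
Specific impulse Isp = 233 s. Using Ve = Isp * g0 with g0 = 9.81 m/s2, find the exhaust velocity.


Ve = Isp * g0 = 233 * 9.81 = 2285.7 m/s

2285.7 m/s


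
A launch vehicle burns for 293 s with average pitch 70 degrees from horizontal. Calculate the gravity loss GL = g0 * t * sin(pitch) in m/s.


GL = 9.81 * 293 * sin(70 deg) = 2701 m/s

2701 m/s


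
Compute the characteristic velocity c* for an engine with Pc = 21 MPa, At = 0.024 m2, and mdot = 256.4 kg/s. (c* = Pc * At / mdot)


c* = 21e6 * 0.024 / 256.4 = 1966 m/s

1966 m/s


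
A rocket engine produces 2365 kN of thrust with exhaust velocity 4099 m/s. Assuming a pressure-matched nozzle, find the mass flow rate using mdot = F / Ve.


mdot = F / Ve = 2365000 / 4099 = 577.0 kg/s

577.0 kg/s


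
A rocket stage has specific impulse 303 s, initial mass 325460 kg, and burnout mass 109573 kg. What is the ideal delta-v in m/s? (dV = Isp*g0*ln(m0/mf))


Ve = 303 * 9.81 = 2972.43 m/s
dV = 2972.43 * ln(325460/109573) = 3236 m/s

3236 m/s


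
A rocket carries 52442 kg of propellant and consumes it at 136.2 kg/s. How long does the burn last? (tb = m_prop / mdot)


tb = 52442 / 136.2 = 385.0 s

385.0 s


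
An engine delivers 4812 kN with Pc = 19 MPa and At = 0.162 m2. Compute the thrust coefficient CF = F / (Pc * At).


CF = 4812000 / (19e6 * 0.162) = 1.56

1.56


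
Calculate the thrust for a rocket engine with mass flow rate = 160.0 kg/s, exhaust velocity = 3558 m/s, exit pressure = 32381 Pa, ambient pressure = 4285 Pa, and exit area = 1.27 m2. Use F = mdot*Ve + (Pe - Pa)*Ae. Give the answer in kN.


F = 160.0 * 3558 + (32381 - 4285) * 1.27 = 604962.0 N = 605.0 kN

605.0 kN


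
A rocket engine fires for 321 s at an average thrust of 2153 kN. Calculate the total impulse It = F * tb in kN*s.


It = 2153 * 321 = 691113 kN*s

691113 kN*s


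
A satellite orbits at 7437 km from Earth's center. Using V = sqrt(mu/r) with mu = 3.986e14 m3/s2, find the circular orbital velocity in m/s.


V = sqrt(3.986e14 / 7437000) = 7321 m/s

7321 m/s


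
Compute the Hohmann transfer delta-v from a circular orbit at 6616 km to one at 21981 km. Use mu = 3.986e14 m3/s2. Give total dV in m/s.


V1 = sqrt(mu/r1) = 7761.95 m/s
dV1 = V1*(sqrt(2*r2/(r1+r2)) - 1) = 1861.91 m/s
V2 = sqrt(mu/r2) = 4258.39 m/s
dV2 = V2*(1 - sqrt(2*r1/(r1+r2))) = 1361.73 m/s
Total dV = 3224 m/s

3224 m/s


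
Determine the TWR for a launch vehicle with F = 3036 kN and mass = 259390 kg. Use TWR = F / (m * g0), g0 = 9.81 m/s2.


TWR = 3036000 / (259390 * 9.81) = 1.19

1.19


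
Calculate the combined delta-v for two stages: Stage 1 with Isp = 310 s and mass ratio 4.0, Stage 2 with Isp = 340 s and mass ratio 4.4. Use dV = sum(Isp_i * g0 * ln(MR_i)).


dV1 = 310 * 9.81 * ln(4.0) = 4215.9 m/s
dV2 = 340 * 9.81 * ln(4.4) = 4941.7 m/s
Total dV = 4215.9 + 4941.7 = 9157.6 m/s ~ 9158 m/s

9158 m/s


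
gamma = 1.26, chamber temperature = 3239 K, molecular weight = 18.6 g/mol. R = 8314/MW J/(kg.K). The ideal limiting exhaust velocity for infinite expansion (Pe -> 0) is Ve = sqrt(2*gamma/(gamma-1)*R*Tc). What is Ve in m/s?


R = 8314 / 18.6 = 446.99 J/(kg.K)
Ve = sqrt(2 * 1.26 / (1.26 - 1) * 446.99 * 3239) = 3746 m/s

3746 m/s


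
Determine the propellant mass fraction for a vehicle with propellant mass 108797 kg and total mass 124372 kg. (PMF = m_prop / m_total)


PMF = 108797 / 124372 = 0.875

0.875


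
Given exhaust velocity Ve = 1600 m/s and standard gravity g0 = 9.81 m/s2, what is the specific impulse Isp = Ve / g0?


Isp = Ve / g0 = 1600 / 9.81 = 163.1 s

163.1 s


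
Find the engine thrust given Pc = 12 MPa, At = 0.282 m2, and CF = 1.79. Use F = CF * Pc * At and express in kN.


F = 1.79 * 12e6 * 0.282 = 6.0574e+06 N = 6057.4 kN

6057.4 kN


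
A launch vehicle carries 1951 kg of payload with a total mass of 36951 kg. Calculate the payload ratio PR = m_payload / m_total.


PR = 1951 / 36951 = 0.0528

0.0528


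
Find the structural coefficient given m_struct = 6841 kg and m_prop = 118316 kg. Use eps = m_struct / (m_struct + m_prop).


eps = 6841 / (6841 + 118316) = 0.0547

0.0547


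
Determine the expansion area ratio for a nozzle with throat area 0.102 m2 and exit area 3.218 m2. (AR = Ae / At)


AR = 3.218 / 0.102 = 31.5

31.5


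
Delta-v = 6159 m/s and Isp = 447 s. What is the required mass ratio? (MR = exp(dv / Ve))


Ve = 447 * 9.81 = 4385.07 m/s
MR = exp(6159 / 4385.07) = 4.074

4.074


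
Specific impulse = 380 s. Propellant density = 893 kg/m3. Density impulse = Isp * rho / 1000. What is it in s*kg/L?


rho*Isp = 380 * 893 / 1000 = 339 s*kg/L

339 s*kg/L


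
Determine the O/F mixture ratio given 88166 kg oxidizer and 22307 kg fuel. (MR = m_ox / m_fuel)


MR = 88166 / 22307 = 3.95

3.95


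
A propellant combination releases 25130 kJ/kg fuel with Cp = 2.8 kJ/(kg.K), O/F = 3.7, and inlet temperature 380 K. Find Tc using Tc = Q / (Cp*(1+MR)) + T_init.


Tc = 25130 / (2.8 * (1 + 3.7)) + 380 = 2290 K

2290 K


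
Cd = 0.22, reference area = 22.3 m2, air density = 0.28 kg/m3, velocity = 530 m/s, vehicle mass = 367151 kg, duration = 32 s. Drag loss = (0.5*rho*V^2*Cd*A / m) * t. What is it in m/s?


D = 0.5 * 0.28 * 530^2 * 0.22 * 22.3 = 192933.36 N
a = 192933.36 / 367151 = 0.5255 m/s2
dV = 0.5255 * 32 = 16.8 m/s

16.8 m/s


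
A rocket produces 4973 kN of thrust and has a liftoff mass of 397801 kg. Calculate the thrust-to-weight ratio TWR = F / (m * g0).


TWR = 4973000 / (397801 * 9.81) = 1.27

1.27


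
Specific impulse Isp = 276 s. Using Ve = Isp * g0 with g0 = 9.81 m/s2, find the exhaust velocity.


Ve = Isp * g0 = 276 * 9.81 = 2707.6 m/s

2707.6 m/s


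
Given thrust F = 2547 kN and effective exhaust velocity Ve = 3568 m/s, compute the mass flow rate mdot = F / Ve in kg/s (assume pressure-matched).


mdot = F / Ve = 2547000 / 3568 = 713.8 kg/s

713.8 kg/s


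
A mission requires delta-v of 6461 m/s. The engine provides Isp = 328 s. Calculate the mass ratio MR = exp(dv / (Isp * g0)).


Ve = 328 * 9.81 = 3217.68 m/s
MR = exp(6461 / 3217.68) = 7.448

7.448


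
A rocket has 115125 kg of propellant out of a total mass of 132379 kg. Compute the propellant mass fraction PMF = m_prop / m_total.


PMF = 115125 / 132379 = 0.87

0.87


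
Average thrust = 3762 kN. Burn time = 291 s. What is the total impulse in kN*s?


It = 3762 * 291 = 1094742 kN*s

1094742 kN*s


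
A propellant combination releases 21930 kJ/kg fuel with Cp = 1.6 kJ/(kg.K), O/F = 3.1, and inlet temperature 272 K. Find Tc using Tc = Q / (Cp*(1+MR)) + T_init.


Tc = 21930 / (1.6 * (1 + 3.1)) + 272 = 3615 K

3615 K


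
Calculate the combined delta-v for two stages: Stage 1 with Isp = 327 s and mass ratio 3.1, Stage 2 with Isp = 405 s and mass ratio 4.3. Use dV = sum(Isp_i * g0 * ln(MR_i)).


dV1 = 327 * 9.81 * ln(3.1) = 3629.4 m/s
dV2 = 405 * 9.81 * ln(4.3) = 5795.2 m/s
Total dV = 3629.4 + 5795.2 = 9424.6 m/s ~ 9425 m/s

9425 m/s


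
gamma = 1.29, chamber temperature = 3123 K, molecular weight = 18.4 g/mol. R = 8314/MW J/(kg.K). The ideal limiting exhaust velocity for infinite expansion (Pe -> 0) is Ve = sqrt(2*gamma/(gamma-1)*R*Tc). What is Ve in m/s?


R = 8314 / 18.4 = 451.85 J/(kg.K)
Ve = sqrt(2 * 1.29 / (1.29 - 1) * 451.85 * 3123) = 3543 m/s

3543 m/s


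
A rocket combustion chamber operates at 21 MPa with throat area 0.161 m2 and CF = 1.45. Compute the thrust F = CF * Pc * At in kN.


F = 1.45 * 21e6 * 0.161 = 4.9024e+06 N = 4902.4 kN

4902.4 kN


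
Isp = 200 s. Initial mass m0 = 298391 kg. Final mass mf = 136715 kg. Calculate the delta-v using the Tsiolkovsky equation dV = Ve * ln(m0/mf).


Ve = 200 * 9.81 = 1962.0 m/s
dV = 1962.0 * ln(298391/136715) = 1531 m/s

1531 m/s


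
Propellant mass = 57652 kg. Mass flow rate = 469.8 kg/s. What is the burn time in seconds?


tb = 57652 / 469.8 = 122.7 s

122.7 s


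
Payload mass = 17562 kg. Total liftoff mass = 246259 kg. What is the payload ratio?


PR = 17562 / 246259 = 0.0713

0.0713


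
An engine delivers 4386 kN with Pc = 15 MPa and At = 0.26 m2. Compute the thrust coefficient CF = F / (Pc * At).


CF = 4386000 / (15e6 * 0.26) = 1.12

1.12


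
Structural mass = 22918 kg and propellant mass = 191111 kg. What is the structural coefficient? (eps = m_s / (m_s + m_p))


eps = 22918 / (22918 + 191111) = 0.1071

0.1071


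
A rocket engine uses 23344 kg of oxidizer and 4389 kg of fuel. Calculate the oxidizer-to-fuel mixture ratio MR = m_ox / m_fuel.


MR = 23344 / 4389 = 5.32

5.32


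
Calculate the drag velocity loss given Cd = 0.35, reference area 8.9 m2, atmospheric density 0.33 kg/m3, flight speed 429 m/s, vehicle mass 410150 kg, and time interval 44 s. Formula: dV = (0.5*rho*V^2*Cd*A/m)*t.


D = 0.5 * 0.33 * 429^2 * 0.35 * 8.9 = 94592.47 N
a = 94592.47 / 410150 = 0.2306 m/s2
dV = 0.2306 * 44 = 10.1 m/s

10.1 m/s


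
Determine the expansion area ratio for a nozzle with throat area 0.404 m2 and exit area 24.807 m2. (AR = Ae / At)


AR = 24.807 / 0.404 = 61.4

61.4


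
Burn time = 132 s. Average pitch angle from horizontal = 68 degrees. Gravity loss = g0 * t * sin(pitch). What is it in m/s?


GL = 9.81 * 132 * sin(68 deg) = 1201 m/s

1201 m/s
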